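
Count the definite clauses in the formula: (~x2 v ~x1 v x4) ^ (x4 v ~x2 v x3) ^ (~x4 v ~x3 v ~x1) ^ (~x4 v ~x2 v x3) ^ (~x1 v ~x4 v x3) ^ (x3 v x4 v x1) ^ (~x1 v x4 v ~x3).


A definite clause has exactly one positive literal.
Clause 1: 1 positive -> definite
Clause 2: 2 positive -> not definite
Clause 3: 0 positive -> not definite
Clause 4: 1 positive -> definite
Clause 5: 1 positive -> definite
Clause 6: 3 positive -> not definite
Clause 7: 1 positive -> definite
Definite clause count = 4.

4


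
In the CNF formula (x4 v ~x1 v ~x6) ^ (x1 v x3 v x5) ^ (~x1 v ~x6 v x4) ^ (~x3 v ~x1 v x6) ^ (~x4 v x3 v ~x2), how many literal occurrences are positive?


Scan each clause for unnegated literals.
Clause 1: 1 positive; Clause 2: 3 positive; Clause 3: 1 positive; Clause 4: 1 positive; Clause 5: 1 positive.
Total positive literal occurrences = 7.

7


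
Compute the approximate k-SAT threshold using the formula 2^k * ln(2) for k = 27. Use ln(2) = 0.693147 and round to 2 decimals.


Using the asymptotic formula: threshold ~ 2^k * ln(2).
2^27 = 134217728.
134217728 * 0.693147 = 93032615.51.

93032615.51


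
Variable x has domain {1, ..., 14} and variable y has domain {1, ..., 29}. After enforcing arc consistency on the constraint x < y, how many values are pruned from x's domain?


For the constraint x < y, x needs a supporting value in y's domain.
x can be at most 28 (one less than y's maximum).
Valid x values from domain: 14 out of 14.
Pruned = 14 - 14 = 0.

0


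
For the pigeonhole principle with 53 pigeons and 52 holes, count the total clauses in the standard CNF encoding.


The PHP encoding has two parts:
1) At-least-one-hole clauses: 53 (one per pigeon, each with 52 literals).
2) At-most-one-pigeon-per-hole clauses: 52 holes * C(53,2) = 52 * 1378 = 71656.
Total clauses = 53 + 71656 = 71709.

71709


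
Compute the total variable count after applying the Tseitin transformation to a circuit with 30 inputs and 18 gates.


The Tseitin transformation introduces one auxiliary variable per gate.
Total variables = inputs + gates = 30 + 18 = 48.

48


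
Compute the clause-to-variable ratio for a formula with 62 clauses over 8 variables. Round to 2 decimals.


Clause-to-variable ratio = clauses / variables.
62 / 8 = 7.75.

7.75


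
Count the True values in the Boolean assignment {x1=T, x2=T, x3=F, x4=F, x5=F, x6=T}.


The weight is the number of variables assigned True.
True variables: x1, x2, x6.
Weight = 3.

3


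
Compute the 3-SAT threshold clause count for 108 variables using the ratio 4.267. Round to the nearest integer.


The 3-SAT phase transition occurs at approximately 4.267 clauses per variable.
m = 4.267 * 108 = 460.836.
Rounded to nearest integer: 461.

461


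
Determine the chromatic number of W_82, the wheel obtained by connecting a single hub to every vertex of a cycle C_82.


W_82 consists of the cycle C_82 together with a hub vertex adjacent to every cycle vertex.
The cycle C_82 needs 2 colors (even cycle -> 2).
The hub is adjacent to every cycle vertex, so it must receive a new color distinct from all of them.
Chromatic number = 2 + 1 = 3.

3


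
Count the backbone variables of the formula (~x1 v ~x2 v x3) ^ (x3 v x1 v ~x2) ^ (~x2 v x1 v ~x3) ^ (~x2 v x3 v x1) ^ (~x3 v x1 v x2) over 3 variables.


Find all satisfying assignments: 4 model(s).
Check which variables have the same value in every model.
No variable is fixed across all models.
Backbone size = 0.

0


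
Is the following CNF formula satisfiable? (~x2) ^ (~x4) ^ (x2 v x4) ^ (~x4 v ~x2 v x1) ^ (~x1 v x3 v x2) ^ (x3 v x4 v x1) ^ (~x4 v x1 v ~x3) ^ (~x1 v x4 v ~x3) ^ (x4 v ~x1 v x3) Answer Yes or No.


Check all 16 possible truth assignments.
Number of satisfying assignments found: 0.
The formula is unsatisfiable.

No


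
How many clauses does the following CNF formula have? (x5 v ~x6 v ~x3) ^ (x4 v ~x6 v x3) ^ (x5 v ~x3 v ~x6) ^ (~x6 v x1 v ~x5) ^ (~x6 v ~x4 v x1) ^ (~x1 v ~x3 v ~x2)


Each group enclosed in parentheses joined by ^ is one clause.
Counting the conjuncts: 6 clauses.

6


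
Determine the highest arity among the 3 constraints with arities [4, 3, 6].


The arities are: 4, 3, 6.
Scan for the maximum value.
Maximum arity = 6.

6


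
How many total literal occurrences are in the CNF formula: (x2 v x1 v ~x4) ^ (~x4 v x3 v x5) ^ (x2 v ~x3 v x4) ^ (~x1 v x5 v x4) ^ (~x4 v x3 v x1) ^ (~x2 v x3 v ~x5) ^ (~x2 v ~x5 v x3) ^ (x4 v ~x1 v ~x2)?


Clause lengths: 3, 3, 3, 3, 3, 3, 3, 3.
Sum = 3 + 3 + 3 + 3 + 3 + 3 + 3 + 3 = 24.

24


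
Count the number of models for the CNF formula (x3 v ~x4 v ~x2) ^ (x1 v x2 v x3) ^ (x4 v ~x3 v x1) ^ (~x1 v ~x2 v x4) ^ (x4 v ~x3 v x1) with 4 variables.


Enumerate all 16 truth assignments over 4 variables.
Test each against every clause.
Satisfying assignments found: 8.

8


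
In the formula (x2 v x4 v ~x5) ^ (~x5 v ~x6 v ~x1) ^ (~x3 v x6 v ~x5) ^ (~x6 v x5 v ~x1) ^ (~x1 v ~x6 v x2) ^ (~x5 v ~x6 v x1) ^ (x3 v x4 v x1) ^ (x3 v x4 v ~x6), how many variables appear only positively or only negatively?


A pure literal appears in only one polarity across all clauses.
Pure literals: x2 (positive only), x4 (positive only).
Count = 2.

2


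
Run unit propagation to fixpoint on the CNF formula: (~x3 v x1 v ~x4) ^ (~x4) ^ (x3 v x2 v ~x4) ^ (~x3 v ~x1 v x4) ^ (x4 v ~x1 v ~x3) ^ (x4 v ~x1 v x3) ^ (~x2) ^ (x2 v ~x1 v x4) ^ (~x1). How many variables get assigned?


Unit propagation repeatedly assigns the literal in any unit clause, then simplifies.
Assignments in order: x4 = F, x2 = F, x1 = F.
No further unit clauses remain.
Total variables assigned = 3.

3


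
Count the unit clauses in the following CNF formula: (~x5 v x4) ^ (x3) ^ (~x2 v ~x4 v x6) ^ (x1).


A unit clause contains exactly one literal.
Unit clauses found: (x3), (x1).
Count = 2.

2


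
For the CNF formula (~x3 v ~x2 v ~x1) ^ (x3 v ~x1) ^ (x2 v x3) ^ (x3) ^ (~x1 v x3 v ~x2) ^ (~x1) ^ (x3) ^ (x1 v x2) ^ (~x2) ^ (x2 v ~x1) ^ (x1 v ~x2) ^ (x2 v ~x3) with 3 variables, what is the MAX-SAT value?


Enumerate all 8 truth assignments.
For each, count how many of the 12 clauses are satisfied.
The formula is not fully satisfiable, so the maximum is below 12.
Maximum simultaneously satisfiable clauses = 10.

10


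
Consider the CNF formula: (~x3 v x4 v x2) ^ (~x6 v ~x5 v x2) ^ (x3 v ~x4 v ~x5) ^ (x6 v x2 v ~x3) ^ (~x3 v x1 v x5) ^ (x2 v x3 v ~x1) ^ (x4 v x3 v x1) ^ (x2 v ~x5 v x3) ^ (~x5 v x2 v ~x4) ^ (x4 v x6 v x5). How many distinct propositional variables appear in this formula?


Identify each distinct variable in the formula.
Variables found: x1, x2, x3, x4, x5, x6.
Total distinct variables = 6.

6


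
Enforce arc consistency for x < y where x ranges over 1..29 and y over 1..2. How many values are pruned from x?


For the constraint x < y, x needs a supporting value in y's domain.
x can be at most 1 (one less than y's maximum).
Valid x values from domain: 1 out of 29.
Pruned = 29 - 1 = 28.

28


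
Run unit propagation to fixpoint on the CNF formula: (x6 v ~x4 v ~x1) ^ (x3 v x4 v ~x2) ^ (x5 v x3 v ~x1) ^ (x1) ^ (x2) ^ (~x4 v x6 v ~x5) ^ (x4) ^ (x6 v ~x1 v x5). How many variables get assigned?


Unit propagation repeatedly assigns the literal in any unit clause, then simplifies.
Assignments in order: x1 = T, x2 = T, x4 = T, x6 = T.
No further unit clauses remain.
Total variables assigned = 4.

4


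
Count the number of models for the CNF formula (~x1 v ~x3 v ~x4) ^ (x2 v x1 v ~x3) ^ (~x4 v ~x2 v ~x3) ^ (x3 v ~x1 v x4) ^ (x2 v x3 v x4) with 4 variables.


Enumerate all 16 truth assignments over 4 variables.
Test each against every clause.
Satisfying assignments found: 8.

8


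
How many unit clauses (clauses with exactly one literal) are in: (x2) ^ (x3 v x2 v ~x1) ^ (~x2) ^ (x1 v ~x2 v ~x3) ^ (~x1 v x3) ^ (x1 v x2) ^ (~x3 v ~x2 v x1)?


A unit clause contains exactly one literal.
Unit clauses found: (x2), (~x2).
Count = 2.

2


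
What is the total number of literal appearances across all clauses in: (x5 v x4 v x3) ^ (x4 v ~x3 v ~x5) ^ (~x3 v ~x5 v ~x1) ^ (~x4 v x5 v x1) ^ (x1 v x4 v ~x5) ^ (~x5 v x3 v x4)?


Clause lengths: 3, 3, 3, 3, 3, 3.
Sum = 3 + 3 + 3 + 3 + 3 + 3 = 18.

18


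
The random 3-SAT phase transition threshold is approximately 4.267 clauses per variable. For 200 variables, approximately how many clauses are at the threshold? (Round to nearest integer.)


The 3-SAT phase transition occurs at approximately 4.267 clauses per variable.
m = 4.267 * 200 = 853.4.
Rounded to nearest integer: 853.

853


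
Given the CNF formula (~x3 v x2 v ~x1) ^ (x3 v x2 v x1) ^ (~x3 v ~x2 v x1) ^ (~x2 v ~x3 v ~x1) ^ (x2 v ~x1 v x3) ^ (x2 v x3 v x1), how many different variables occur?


Identify each distinct variable in the formula.
Variables found: x1, x2, x3.
Total distinct variables = 3.

3


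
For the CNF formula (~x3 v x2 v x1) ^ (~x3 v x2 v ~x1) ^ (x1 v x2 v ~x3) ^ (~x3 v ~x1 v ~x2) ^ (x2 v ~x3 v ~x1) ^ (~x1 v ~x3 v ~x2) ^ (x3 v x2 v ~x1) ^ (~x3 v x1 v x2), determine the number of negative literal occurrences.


Scan each clause for negated literals.
Clause 1: 1 negative; Clause 2: 2 negative; Clause 3: 1 negative; Clause 4: 3 negative; Clause 5: 2 negative; Clause 6: 3 negative; Clause 7: 1 negative; Clause 8: 1 negative.
Total negative literal occurrences = 14.

14


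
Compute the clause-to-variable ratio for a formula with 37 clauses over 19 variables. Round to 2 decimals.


Clause-to-variable ratio = clauses / variables.
37 / 19 = 1.95.

1.95


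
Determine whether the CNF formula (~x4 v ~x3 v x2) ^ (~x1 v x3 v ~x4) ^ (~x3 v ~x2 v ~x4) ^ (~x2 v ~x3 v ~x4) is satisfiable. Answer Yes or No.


Check all 16 possible truth assignments.
Number of satisfying assignments found: 10.
The formula is satisfiable.

Yes


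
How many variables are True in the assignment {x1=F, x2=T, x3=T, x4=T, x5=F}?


The weight is the number of variables assigned True.
True variables: x2, x3, x4.
Weight = 3.

3


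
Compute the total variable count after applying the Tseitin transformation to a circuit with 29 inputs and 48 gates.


The Tseitin transformation introduces one auxiliary variable per gate.
Total variables = inputs + gates = 29 + 48 = 77.

77


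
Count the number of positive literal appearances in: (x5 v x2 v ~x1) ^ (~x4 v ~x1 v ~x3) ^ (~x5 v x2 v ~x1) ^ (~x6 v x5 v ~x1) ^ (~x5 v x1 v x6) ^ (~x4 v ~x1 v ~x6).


Scan each clause for unnegated literals.
Clause 1: 2 positive; Clause 2: 0 positive; Clause 3: 1 positive; Clause 4: 1 positive; Clause 5: 2 positive; Clause 6: 0 positive.
Total positive literal occurrences = 6.

6


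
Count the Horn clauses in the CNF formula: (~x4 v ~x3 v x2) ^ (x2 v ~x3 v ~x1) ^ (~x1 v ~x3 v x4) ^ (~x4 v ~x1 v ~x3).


A Horn clause has at most one positive literal.
Clause 1: 1 positive lit(s) -> Horn
Clause 2: 1 positive lit(s) -> Horn
Clause 3: 1 positive lit(s) -> Horn
Clause 4: 0 positive lit(s) -> Horn
Total Horn clauses = 4.

4


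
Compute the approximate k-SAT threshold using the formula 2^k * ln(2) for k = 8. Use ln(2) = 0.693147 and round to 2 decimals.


Using the asymptotic formula: threshold ~ 2^k * ln(2).
2^8 = 256.
256 * 0.693147 = 177.45.

177.45


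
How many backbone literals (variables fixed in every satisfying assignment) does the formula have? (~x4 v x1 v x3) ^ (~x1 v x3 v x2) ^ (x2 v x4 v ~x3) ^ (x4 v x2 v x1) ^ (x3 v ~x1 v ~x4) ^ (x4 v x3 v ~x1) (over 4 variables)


Find all satisfying assignments: 7 model(s).
Check which variables have the same value in every model.
No variable is fixed across all models.
Backbone size = 0.

0


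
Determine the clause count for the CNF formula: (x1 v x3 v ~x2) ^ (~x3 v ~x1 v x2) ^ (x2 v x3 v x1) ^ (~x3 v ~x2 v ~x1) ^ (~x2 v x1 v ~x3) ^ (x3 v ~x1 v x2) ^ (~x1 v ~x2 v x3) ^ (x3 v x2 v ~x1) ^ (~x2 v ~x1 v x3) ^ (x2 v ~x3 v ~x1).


Each group enclosed in parentheses joined by ^ is one clause.
Counting the conjuncts: 10 clauses.

10


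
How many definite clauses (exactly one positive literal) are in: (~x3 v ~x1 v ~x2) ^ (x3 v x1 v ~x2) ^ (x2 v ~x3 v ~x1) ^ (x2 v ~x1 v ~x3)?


A definite clause has exactly one positive literal.
Clause 1: 0 positive -> not definite
Clause 2: 2 positive -> not definite
Clause 3: 1 positive -> definite
Clause 4: 1 positive -> definite
Definite clause count = 2.

2


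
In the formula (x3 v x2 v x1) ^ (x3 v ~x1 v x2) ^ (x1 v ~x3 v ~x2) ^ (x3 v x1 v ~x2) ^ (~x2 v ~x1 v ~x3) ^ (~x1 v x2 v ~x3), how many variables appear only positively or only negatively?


A pure literal appears in only one polarity across all clauses.
No pure literals found.
Count = 0.

0


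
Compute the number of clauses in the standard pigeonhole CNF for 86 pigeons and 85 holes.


The PHP encoding has two parts:
1) At-least-one-hole clauses: 86 (one per pigeon, each with 85 literals).
2) At-most-one-pigeon-per-hole clauses: 85 holes * C(86,2) = 85 * 3655 = 310675.
Total clauses = 86 + 310675 = 310761.

310761


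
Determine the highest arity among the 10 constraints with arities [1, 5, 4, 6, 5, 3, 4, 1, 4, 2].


The arities are: 1, 5, 4, 6, 5, 3, 4, 1, 4, 2.
Scan for the maximum value.
Maximum arity = 6.

6


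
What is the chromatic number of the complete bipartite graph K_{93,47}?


K_{93,47} is bipartite by definition: the two parts are independent sets, with every edge crossing between them.
Color all vertices in one part with color 1 and all vertices in the other part with color 2.
Since the graph has at least one edge, one color does not suffice.
Chromatic number = 2.

2


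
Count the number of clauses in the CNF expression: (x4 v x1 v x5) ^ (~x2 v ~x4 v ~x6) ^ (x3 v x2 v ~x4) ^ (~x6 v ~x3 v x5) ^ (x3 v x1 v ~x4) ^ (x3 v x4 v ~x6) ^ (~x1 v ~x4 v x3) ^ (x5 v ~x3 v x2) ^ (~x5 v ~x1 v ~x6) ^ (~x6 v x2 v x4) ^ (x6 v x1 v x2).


Each group enclosed in parentheses joined by ^ is one clause.
Counting the conjuncts: 11 clauses.

11


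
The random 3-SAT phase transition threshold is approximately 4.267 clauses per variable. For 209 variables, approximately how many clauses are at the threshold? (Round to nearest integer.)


The 3-SAT phase transition occurs at approximately 4.267 clauses per variable.
m = 4.267 * 209 = 891.803.
Rounded to nearest integer: 892.

892


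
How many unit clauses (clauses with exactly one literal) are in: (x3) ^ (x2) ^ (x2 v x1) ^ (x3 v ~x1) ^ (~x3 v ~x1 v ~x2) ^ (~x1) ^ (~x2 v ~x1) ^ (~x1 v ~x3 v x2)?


A unit clause contains exactly one literal.
Unit clauses found: (x3), (x2), (~x1).
Count = 3.

3


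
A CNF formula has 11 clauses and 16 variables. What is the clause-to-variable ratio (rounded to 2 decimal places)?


Clause-to-variable ratio = clauses / variables.
11 / 16 = 0.69.

0.69


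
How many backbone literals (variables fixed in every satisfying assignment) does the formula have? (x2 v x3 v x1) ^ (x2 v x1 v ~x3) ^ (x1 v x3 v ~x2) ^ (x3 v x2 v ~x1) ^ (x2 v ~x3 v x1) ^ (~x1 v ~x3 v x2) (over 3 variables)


Find all satisfying assignments: 3 model(s).
Check which variables have the same value in every model.
Fixed variables: x2=T.
Backbone size = 1.

1


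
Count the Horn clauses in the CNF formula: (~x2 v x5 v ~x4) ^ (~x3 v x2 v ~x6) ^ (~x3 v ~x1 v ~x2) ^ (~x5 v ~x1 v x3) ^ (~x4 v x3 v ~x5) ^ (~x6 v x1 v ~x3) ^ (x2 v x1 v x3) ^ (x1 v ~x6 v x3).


A Horn clause has at most one positive literal.
Clause 1: 1 positive lit(s) -> Horn
Clause 2: 1 positive lit(s) -> Horn
Clause 3: 0 positive lit(s) -> Horn
Clause 4: 1 positive lit(s) -> Horn
Clause 5: 1 positive lit(s) -> Horn
Clause 6: 1 positive lit(s) -> Horn
Clause 7: 3 positive lit(s) -> not Horn
Clause 8: 2 positive lit(s) -> not Horn
Total Horn clauses = 6.

6


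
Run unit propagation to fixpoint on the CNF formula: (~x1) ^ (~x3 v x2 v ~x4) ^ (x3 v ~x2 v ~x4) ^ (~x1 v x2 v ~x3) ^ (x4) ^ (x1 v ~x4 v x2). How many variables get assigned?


Unit propagation repeatedly assigns the literal in any unit clause, then simplifies.
Assignments in order: x1 = F, x4 = T, x2 = T, x3 = T.
No further unit clauses remain.
Total variables assigned = 4.

4


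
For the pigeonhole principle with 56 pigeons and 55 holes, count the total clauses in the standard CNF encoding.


The PHP encoding has two parts:
1) At-least-one-hole clauses: 56 (one per pigeon, each with 55 literals).
2) At-most-one-pigeon-per-hole clauses: 55 holes * C(56,2) = 55 * 1540 = 84700.
Total clauses = 56 + 84700 = 84756.

84756


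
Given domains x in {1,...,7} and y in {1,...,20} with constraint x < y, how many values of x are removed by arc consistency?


For the constraint x < y, x needs a supporting value in y's domain.
x can be at most 19 (one less than y's maximum).
Valid x values from domain: 7 out of 7.
Pruned = 7 - 7 = 0.

0


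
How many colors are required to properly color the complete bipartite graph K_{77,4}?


K_{77,4} is bipartite by definition: the two parts are independent sets, with every edge crossing between them.
Color all vertices in one part with color 1 and all vertices in the other part with color 2.
Since the graph has at least one edge, one color does not suffice.
Chromatic number = 2.

2


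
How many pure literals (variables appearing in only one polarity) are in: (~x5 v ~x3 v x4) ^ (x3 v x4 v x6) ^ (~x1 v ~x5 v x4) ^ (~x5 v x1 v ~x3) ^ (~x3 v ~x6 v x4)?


A pure literal appears in only one polarity across all clauses.
Pure literals: x4 (positive only), x5 (negative only).
Count = 2.

2


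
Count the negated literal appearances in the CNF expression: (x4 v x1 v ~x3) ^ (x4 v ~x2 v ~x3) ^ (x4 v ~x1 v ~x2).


Scan each clause for negated literals.
Clause 1: 1 negative; Clause 2: 2 negative; Clause 3: 2 negative.
Total negative literal occurrences = 5.

5


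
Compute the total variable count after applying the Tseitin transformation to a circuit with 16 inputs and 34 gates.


The Tseitin transformation introduces one auxiliary variable per gate.
Total variables = inputs + gates = 16 + 34 = 50.

50


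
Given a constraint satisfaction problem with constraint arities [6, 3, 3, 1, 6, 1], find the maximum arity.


The arities are: 6, 3, 3, 1, 6, 1.
Scan for the maximum value.
Maximum arity = 6.

6


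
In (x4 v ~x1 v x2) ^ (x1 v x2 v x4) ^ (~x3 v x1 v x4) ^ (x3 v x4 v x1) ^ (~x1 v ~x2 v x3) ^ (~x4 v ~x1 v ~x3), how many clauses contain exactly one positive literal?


A definite clause has exactly one positive literal.
Clause 1: 2 positive -> not definite
Clause 2: 3 positive -> not definite
Clause 3: 2 positive -> not definite
Clause 4: 3 positive -> not definite
Clause 5: 1 positive -> definite
Clause 6: 0 positive -> not definite
Definite clause count = 1.

1


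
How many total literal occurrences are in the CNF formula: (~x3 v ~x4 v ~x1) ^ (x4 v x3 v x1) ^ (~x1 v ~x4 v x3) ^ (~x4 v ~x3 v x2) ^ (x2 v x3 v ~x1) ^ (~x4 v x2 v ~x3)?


Clause lengths: 3, 3, 3, 3, 3, 3.
Sum = 3 + 3 + 3 + 3 + 3 + 3 = 18.

18


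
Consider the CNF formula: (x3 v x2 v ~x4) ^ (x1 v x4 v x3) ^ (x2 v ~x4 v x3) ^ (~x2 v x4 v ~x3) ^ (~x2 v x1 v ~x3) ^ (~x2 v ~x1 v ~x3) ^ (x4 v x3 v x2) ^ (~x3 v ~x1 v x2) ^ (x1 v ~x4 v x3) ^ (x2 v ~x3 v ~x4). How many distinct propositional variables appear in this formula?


Identify each distinct variable in the formula.
Variables found: x1, x2, x3, x4.
Total distinct variables = 4.

4


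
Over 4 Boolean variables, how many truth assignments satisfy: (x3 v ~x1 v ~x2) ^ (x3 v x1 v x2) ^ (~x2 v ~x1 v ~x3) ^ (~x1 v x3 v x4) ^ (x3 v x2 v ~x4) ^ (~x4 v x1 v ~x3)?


Enumerate all 16 truth assignments over 4 variables.
Test each against every clause.
Satisfying assignments found: 6.

6


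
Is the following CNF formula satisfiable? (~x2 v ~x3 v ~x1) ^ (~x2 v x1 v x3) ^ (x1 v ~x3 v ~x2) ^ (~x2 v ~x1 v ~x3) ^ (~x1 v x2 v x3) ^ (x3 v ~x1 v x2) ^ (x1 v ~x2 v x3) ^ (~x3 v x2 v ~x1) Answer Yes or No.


Check all 8 possible truth assignments.
Number of satisfying assignments found: 3.
The formula is satisfiable.

Yes


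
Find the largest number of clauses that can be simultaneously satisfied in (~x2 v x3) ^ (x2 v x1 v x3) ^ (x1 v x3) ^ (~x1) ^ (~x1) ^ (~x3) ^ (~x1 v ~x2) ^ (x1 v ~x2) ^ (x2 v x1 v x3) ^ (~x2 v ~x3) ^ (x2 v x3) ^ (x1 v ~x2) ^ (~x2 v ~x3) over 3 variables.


Enumerate all 8 truth assignments.
For each, count how many of the 13 clauses are satisfied.
The formula is not fully satisfiable, so the maximum is below 13.
Maximum simultaneously satisfiable clauses = 12.

12


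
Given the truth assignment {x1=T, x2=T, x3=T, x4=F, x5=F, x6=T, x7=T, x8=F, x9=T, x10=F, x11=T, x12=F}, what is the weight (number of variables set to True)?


The weight is the number of variables assigned True.
True variables: x1, x2, x3, x6, x7, x9, x11.
Weight = 7.

7


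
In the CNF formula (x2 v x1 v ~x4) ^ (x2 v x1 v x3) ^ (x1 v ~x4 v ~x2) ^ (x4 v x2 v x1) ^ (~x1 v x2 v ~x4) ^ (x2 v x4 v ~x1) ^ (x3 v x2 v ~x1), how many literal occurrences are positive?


Scan each clause for unnegated literals.
Clause 1: 2 positive; Clause 2: 3 positive; Clause 3: 1 positive; Clause 4: 3 positive; Clause 5: 1 positive; Clause 6: 2 positive; Clause 7: 2 positive.
Total positive literal occurrences = 14.

14


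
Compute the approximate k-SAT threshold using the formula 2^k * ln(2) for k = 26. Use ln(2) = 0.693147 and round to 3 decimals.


Using the asymptotic formula: threshold ~ 2^k * ln(2).
2^26 = 67108864.
67108864 * 0.693147 = 46516307.755.

46516307.755


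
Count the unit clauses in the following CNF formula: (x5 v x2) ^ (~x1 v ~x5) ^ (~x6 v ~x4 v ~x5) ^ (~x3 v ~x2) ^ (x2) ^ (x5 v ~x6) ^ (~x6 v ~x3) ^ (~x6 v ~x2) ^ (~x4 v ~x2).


A unit clause contains exactly one literal.
Unit clauses found: (x2).
Count = 1.

1


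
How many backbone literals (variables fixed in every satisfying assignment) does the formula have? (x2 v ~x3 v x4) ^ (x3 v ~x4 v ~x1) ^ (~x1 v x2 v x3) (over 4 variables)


Find all satisfying assignments: 11 model(s).
Check which variables have the same value in every model.
No variable is fixed across all models.
Backbone size = 0.

0


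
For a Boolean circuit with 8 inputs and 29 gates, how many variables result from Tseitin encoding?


The Tseitin transformation introduces one auxiliary variable per gate.
Total variables = inputs + gates = 8 + 29 = 37.

37


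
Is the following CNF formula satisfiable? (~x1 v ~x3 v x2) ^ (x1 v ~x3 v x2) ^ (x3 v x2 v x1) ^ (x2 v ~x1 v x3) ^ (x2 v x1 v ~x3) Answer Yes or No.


Check all 8 possible truth assignments.
Number of satisfying assignments found: 4.
The formula is satisfiable.

Yes


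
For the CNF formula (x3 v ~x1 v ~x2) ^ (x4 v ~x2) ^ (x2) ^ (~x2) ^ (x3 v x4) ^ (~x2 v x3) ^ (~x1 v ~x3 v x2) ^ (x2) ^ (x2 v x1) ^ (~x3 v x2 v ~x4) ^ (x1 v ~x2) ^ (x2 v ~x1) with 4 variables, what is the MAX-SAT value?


Enumerate all 16 truth assignments.
For each, count how many of the 12 clauses are satisfied.
The formula is not fully satisfiable, so the maximum is below 12.
Maximum simultaneously satisfiable clauses = 11.

11


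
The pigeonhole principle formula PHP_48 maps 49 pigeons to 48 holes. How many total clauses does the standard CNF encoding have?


The PHP encoding has two parts:
1) At-least-one-hole clauses: 49 (one per pigeon, each with 48 literals).
2) At-most-one-pigeon-per-hole clauses: 48 holes * C(49,2) = 48 * 1176 = 56448.
Total clauses = 49 + 56448 = 56497.

56497


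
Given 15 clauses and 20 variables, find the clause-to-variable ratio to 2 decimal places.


Clause-to-variable ratio = clauses / variables.
15 / 20 = 0.75.

0.75


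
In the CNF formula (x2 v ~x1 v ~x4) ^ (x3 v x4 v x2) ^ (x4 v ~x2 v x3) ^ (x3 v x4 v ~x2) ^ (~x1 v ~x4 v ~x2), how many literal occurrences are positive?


Scan each clause for unnegated literals.
Clause 1: 1 positive; Clause 2: 3 positive; Clause 3: 2 positive; Clause 4: 2 positive; Clause 5: 0 positive.
Total positive literal occurrences = 8.

8


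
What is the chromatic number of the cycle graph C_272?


A cycle on an even number of vertices is bipartite: alternate two colors around the cycle.
Since 272 is even, two colors suffice, and at least two are needed because the graph has edges.
Chromatic number = 2.

2


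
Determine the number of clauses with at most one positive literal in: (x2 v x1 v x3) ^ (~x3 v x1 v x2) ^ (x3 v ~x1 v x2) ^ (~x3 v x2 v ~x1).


A Horn clause has at most one positive literal.
Clause 1: 3 positive lit(s) -> not Horn
Clause 2: 2 positive lit(s) -> not Horn
Clause 3: 2 positive lit(s) -> not Horn
Clause 4: 1 positive lit(s) -> Horn
Total Horn clauses = 1.

1


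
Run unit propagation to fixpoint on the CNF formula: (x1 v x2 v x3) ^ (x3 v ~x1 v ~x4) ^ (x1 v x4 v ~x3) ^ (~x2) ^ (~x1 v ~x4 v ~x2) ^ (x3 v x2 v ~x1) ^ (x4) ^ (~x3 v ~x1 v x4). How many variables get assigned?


Unit propagation repeatedly assigns the literal in any unit clause, then simplifies.
Assignments in order: x2 = F, x4 = T.
No further unit clauses remain.
Total variables assigned = 2.

2


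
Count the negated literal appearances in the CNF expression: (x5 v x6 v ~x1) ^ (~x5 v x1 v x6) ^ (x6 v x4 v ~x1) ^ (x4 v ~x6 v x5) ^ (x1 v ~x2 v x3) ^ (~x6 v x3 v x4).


Scan each clause for negated literals.
Clause 1: 1 negative; Clause 2: 1 negative; Clause 3: 1 negative; Clause 4: 1 negative; Clause 5: 1 negative; Clause 6: 1 negative.
Total negative literal occurrences = 6.

6


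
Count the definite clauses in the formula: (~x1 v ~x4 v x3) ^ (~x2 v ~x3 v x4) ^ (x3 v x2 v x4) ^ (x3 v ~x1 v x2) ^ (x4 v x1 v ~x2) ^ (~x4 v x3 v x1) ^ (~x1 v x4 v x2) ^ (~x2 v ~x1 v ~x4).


A definite clause has exactly one positive literal.
Clause 1: 1 positive -> definite
Clause 2: 1 positive -> definite
Clause 3: 3 positive -> not definite
Clause 4: 2 positive -> not definite
Clause 5: 2 positive -> not definite
Clause 6: 2 positive -> not definite
Clause 7: 2 positive -> not definite
Clause 8: 0 positive -> not definite
Definite clause count = 2.

2


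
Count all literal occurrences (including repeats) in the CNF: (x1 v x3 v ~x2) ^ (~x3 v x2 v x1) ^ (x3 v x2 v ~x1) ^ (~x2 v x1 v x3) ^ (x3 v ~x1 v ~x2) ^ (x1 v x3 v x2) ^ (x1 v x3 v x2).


Clause lengths: 3, 3, 3, 3, 3, 3, 3.
Sum = 3 + 3 + 3 + 3 + 3 + 3 + 3 = 21.

21


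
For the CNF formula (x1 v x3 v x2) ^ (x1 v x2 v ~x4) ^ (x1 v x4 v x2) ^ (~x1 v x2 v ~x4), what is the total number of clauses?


Each group enclosed in parentheses joined by ^ is one clause.
Counting the conjuncts: 4 clauses.

4


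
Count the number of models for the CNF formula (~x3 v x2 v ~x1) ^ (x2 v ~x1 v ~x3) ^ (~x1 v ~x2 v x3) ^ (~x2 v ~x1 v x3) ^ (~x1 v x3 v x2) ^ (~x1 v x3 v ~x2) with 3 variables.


Enumerate all 8 truth assignments over 3 variables.
Test each against every clause.
Satisfying assignments found: 5.

5


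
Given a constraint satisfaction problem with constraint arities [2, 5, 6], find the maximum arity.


The arities are: 2, 5, 6.
Scan for the maximum value.
Maximum arity = 6.

6


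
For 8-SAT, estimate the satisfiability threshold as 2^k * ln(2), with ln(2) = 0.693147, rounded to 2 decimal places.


Using the asymptotic formula: threshold ~ 2^k * ln(2).
2^8 = 256.
256 * 0.693147 = 177.45.

177.45


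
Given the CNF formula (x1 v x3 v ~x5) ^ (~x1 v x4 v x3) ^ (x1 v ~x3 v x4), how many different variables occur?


Identify each distinct variable in the formula.
Variables found: x1, x3, x4, x5.
Total distinct variables = 4.

4


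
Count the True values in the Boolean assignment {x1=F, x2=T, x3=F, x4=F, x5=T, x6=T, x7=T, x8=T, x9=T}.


The weight is the number of variables assigned True.
True variables: x2, x5, x6, x7, x8, x9.
Weight = 6.

6


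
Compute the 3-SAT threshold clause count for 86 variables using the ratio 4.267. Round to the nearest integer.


The 3-SAT phase transition occurs at approximately 4.267 clauses per variable.
m = 4.267 * 86 = 366.962.
Rounded to nearest integer: 367.

367


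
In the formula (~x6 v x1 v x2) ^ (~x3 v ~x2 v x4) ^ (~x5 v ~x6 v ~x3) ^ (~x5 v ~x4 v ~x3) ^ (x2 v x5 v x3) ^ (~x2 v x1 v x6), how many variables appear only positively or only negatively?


A pure literal appears in only one polarity across all clauses.
Pure literals: x1 (positive only).
Count = 1.

1


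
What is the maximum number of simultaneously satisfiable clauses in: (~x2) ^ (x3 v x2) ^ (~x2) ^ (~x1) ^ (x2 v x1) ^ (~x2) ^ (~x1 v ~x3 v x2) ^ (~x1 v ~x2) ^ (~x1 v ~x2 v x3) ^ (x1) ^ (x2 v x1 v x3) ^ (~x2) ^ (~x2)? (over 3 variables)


Enumerate all 8 truth assignments.
For each, count how many of the 13 clauses are satisfied.
The formula is not fully satisfiable, so the maximum is below 13.
Maximum simultaneously satisfiable clauses = 11.

11


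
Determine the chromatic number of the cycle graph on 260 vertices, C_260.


A cycle on an even number of vertices is bipartite: alternate two colors around the cycle.
Since 260 is even, two colors suffice, and at least two are needed because the graph has edges.
Chromatic number = 2.

2


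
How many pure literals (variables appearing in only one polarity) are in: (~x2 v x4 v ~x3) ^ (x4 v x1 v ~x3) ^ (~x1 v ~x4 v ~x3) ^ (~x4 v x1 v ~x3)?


A pure literal appears in only one polarity across all clauses.
Pure literals: x2 (negative only), x3 (negative only).
Count = 2.

2


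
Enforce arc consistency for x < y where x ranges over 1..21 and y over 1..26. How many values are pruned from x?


For the constraint x < y, x needs a supporting value in y's domain.
x can be at most 25 (one less than y's maximum).
Valid x values from domain: 21 out of 21.
Pruned = 21 - 21 = 0.

0


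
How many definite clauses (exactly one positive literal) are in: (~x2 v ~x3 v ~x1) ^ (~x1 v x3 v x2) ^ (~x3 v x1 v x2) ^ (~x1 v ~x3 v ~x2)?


A definite clause has exactly one positive literal.
Clause 1: 0 positive -> not definite
Clause 2: 2 positive -> not definite
Clause 3: 2 positive -> not definite
Clause 4: 0 positive -> not definite
Definite clause count = 0.

0


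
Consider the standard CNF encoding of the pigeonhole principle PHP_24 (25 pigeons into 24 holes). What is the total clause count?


The PHP encoding has two parts:
1) At-least-one-hole clauses: 25 (one per pigeon, each with 24 literals).
2) At-most-one-pigeon-per-hole clauses: 24 holes * C(25,2) = 24 * 300 = 7200.
Total clauses = 25 + 7200 = 7225.

7225


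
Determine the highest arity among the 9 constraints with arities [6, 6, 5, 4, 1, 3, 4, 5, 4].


The arities are: 6, 6, 5, 4, 1, 3, 4, 5, 4.
Scan for the maximum value.
Maximum arity = 6.

6


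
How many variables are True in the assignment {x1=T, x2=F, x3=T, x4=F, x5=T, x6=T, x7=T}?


The weight is the number of variables assigned True.
True variables: x1, x3, x5, x6, x7.
Weight = 5.

5


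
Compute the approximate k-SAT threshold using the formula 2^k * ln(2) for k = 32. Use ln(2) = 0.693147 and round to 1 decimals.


Using the asymptotic formula: threshold ~ 2^k * ln(2).
2^32 = 4294967296.
4294967296 * 0.693147 = 2977043696.3.

2977043696.3


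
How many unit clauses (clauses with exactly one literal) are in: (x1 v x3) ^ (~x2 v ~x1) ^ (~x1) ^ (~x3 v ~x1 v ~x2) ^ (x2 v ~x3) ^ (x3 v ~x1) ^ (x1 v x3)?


A unit clause contains exactly one literal.
Unit clauses found: (~x1).
Count = 1.

1


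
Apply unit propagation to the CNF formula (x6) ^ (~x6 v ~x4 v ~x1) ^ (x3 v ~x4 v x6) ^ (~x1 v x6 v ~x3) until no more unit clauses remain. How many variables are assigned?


Unit propagation repeatedly assigns the literal in any unit clause, then simplifies.
Assignments in order: x6 = T.
No further unit clauses remain.
Total variables assigned = 1.

1


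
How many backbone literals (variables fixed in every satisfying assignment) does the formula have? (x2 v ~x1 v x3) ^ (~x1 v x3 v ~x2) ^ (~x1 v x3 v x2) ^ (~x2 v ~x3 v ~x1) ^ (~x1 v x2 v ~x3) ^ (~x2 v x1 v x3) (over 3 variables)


Find all satisfying assignments: 3 model(s).
Check which variables have the same value in every model.
Fixed variables: x1=F.
Backbone size = 1.

1


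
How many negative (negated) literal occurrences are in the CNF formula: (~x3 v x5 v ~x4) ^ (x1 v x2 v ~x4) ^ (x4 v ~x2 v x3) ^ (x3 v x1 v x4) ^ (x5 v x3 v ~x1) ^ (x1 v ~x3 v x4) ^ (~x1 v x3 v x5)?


Scan each clause for negated literals.
Clause 1: 2 negative; Clause 2: 1 negative; Clause 3: 1 negative; Clause 4: 0 negative; Clause 5: 1 negative; Clause 6: 1 negative; Clause 7: 1 negative.
Total negative literal occurrences = 7.

7


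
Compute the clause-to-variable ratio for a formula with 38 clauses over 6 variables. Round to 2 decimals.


Clause-to-variable ratio = clauses / variables.
38 / 6 = 6.33.

6.33


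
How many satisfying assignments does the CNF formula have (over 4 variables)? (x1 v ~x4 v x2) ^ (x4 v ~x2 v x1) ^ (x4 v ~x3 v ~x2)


Enumerate all 16 truth assignments over 4 variables.
Test each against every clause.
Satisfying assignments found: 11.

11


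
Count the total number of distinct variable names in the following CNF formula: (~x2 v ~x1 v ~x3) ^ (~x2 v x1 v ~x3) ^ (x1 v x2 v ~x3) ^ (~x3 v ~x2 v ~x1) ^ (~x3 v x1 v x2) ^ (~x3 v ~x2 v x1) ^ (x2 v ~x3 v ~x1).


Identify each distinct variable in the formula.
Variables found: x1, x2, x3.
Total distinct variables = 3.

3


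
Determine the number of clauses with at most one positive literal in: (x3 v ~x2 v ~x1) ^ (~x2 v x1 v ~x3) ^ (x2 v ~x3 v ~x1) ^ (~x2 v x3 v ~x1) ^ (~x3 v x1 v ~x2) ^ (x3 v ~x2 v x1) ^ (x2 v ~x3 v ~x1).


A Horn clause has at most one positive literal.
Clause 1: 1 positive lit(s) -> Horn
Clause 2: 1 positive lit(s) -> Horn
Clause 3: 1 positive lit(s) -> Horn
Clause 4: 1 positive lit(s) -> Horn
Clause 5: 1 positive lit(s) -> Horn
Clause 6: 2 positive lit(s) -> not Horn
Clause 7: 1 positive lit(s) -> Horn
Total Horn clauses = 6.

6


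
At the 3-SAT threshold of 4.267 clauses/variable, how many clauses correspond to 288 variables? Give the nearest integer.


The 3-SAT phase transition occurs at approximately 4.267 clauses per variable.
m = 4.267 * 288 = 1228.896.
Rounded to nearest integer: 1229.

1229


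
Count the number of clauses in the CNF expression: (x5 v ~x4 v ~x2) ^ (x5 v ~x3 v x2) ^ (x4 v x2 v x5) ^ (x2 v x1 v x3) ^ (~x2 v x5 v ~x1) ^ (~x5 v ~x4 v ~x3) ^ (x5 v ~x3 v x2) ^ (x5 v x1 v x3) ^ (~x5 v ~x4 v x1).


Each group enclosed in parentheses joined by ^ is one clause.
Counting the conjuncts: 9 clauses.

9


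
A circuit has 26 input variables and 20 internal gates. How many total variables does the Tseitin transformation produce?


The Tseitin transformation introduces one auxiliary variable per gate.
Total variables = inputs + gates = 26 + 20 = 46.

46


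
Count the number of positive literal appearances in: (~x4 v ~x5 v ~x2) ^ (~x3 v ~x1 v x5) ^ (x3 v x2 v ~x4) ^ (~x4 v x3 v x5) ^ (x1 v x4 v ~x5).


Scan each clause for unnegated literals.
Clause 1: 0 positive; Clause 2: 1 positive; Clause 3: 2 positive; Clause 4: 2 positive; Clause 5: 2 positive.
Total positive literal occurrences = 7.

7


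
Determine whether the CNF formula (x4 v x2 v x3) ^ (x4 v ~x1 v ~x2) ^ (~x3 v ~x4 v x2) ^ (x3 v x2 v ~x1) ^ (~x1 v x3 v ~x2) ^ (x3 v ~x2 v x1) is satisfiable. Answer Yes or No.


Check all 16 possible truth assignments.
Number of satisfying assignments found: 6.
The formula is satisfiable.

Yes


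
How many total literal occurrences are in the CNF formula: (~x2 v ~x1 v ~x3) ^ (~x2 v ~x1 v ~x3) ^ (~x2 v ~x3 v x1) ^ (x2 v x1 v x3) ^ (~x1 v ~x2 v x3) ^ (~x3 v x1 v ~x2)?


Clause lengths: 3, 3, 3, 3, 3, 3.
Sum = 3 + 3 + 3 + 3 + 3 + 3 = 18.

18


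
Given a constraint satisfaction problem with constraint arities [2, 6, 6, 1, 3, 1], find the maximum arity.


The arities are: 2, 6, 6, 1, 3, 1.
Scan for the maximum value.
Maximum arity = 6.

6


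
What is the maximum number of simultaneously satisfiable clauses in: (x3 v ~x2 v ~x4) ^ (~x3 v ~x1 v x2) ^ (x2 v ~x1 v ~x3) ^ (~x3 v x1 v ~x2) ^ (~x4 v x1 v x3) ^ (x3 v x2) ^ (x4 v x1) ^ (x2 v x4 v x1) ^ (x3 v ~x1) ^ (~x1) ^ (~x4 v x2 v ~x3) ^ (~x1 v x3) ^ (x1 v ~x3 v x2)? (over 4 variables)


Enumerate all 16 truth assignments.
For each, count how many of the 13 clauses are satisfied.
The formula is not fully satisfiable, so the maximum is below 13.
Maximum simultaneously satisfiable clauses = 12.

12


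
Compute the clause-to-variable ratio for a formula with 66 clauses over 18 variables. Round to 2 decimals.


Clause-to-variable ratio = clauses / variables.
66 / 18 = 3.67.

3.67


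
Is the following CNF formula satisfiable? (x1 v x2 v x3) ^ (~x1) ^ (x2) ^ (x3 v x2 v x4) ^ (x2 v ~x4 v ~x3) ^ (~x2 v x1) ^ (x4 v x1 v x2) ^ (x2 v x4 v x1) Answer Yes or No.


Check all 16 possible truth assignments.
Number of satisfying assignments found: 0.
The formula is unsatisfiable.

No


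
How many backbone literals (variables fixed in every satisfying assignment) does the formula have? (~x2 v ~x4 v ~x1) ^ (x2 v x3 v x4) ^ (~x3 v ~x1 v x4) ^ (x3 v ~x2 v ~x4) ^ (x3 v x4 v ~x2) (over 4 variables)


Find all satisfying assignments: 7 model(s).
Check which variables have the same value in every model.
No variable is fixed across all models.
Backbone size = 0.

0


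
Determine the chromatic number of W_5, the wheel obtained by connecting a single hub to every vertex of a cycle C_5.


W_5 consists of the cycle C_5 together with a hub vertex adjacent to every cycle vertex.
The cycle C_5 needs 3 colors (odd cycle -> 3).
The hub is adjacent to every cycle vertex, so it must receive a new color distinct from all of them.
Chromatic number = 3 + 1 = 4.

4


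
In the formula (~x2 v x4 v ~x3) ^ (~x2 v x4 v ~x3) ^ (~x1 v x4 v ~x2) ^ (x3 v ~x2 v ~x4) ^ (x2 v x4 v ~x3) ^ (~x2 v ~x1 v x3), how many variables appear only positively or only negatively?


A pure literal appears in only one polarity across all clauses.
Pure literals: x1 (negative only).
Count = 1.

1


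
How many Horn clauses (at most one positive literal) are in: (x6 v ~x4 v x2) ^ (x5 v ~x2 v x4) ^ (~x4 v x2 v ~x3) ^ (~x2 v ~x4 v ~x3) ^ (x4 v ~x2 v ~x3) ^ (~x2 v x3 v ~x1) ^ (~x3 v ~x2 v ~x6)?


A Horn clause has at most one positive literal.
Clause 1: 2 positive lit(s) -> not Horn
Clause 2: 2 positive lit(s) -> not Horn
Clause 3: 1 positive lit(s) -> Horn
Clause 4: 0 positive lit(s) -> Horn
Clause 5: 1 positive lit(s) -> Horn
Clause 6: 1 positive lit(s) -> Horn
Clause 7: 0 positive lit(s) -> Horn
Total Horn clauses = 5.

5


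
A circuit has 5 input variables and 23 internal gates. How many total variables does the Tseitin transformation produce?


The Tseitin transformation introduces one auxiliary variable per gate.
Total variables = inputs + gates = 5 + 23 = 28.

28


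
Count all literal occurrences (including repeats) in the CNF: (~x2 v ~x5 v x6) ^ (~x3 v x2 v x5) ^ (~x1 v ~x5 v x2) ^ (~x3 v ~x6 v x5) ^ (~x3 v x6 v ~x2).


Clause lengths: 3, 3, 3, 3, 3.
Sum = 3 + 3 + 3 + 3 + 3 = 15.

15


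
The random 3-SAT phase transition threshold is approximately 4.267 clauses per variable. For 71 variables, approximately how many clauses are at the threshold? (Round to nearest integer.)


The 3-SAT phase transition occurs at approximately 4.267 clauses per variable.
m = 4.267 * 71 = 302.957.
Rounded to nearest integer: 303.

303


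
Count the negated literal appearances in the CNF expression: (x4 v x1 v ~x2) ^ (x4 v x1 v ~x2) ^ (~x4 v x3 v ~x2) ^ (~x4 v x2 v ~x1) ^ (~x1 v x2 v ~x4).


Scan each clause for negated literals.
Clause 1: 1 negative; Clause 2: 1 negative; Clause 3: 2 negative; Clause 4: 2 negative; Clause 5: 2 negative.
Total negative literal occurrences = 8.

8


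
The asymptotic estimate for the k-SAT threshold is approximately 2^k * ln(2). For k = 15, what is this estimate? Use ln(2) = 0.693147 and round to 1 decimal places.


Using the asymptotic formula: threshold ~ 2^k * ln(2).
2^15 = 32768.
32768 * 0.693147 = 22713.0.

22713.0


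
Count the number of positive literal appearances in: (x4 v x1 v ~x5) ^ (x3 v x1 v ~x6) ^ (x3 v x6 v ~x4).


Scan each clause for unnegated literals.
Clause 1: 2 positive; Clause 2: 2 positive; Clause 3: 2 positive.
Total positive literal occurrences = 6.

6
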